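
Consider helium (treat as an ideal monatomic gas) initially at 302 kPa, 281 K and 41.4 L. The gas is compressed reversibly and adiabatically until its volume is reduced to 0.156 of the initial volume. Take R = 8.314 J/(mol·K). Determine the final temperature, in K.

970 K

Adiabatic: TV^(γ−1) = const ⇒ T₂ = 281×(6.41)^0.667 = 970 K; PV^γ = const ⇒ P₂ = 6680 kPa.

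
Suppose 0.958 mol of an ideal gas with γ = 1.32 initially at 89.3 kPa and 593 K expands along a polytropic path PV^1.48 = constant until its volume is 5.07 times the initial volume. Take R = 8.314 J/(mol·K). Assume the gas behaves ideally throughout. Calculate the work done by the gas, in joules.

V₁ = nRT₁/P₁ = 0.958×8.314×593/89.3 = 52.9 L.
Polytropic n=1.48: T₂ = T₁(V₁/V₂)^(n−1) = 593×(0.197)^0.48 = 272 K; P₂ = P₁(V₁/V₂)^n = 8.08 kPa.
W = (P₁V₁−P₂V₂)/(n−1) = (89.3×52.9−8.08×268)/0.48 = 5330 J.

5330 J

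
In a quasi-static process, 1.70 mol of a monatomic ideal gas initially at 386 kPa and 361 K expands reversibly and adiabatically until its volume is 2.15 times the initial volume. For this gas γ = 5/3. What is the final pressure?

V₁ = nRT₁/P₁ = 1.70×8.314×361/386 = 13.2 L.
Adiabatic: TV^(γ−1) = const ⇒ T₂ = 361×(0.465)^0.667 = 217 K; PV^γ = const ⇒ P₂ = 108 kPa.

108 kPa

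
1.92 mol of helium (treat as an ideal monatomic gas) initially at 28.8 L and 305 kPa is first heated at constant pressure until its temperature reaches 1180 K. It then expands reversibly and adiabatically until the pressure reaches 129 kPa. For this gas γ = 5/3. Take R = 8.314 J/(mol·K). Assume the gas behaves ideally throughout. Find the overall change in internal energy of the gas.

6850 J

T₁ = P₁V₁/(nR) = 305×28.8/(1.92×8.314) = 550 K.
Step 1 — Isobaric: P stays 305 kPa; V/T = const ⇒ T₂ = 1180 K, V₂ = 61.8 L.
W = PΔV = 305×(61.8−28.8) kPa·L = 10100 J.
ΔU = nCvΔT = 1.92×12.5×(1180−550) = 15100 J.
Q = ΔU + W = nCpΔT = 25100 J.
State after step 1: P = 305 kPa, V = 61.8 L, T = 1180 K.
Step 2 — Adiabatic: T₂/T₁ = (P₂/P₁)^((γ−1)/γ) ⇒ T₂ = 1180×(0.423)^0.400 = 836 K; V₂ = 103 L.
ΔU = nCvΔT = 1.92×12.5×(836−1180) = -8230 J.
Q = 0 for an adiabatic process, so W = −ΔU = 8230 J.
Net over both steps: W = 18300 J, Q = 25100 J, ΔU = 6850 J.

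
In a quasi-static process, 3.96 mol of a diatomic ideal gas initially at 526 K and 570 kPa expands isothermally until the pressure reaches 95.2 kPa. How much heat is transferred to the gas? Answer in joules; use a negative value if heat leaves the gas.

31000 J

V₁ = nRT₁/P₁ = 3.96×8.314×526/570 = 30.4 L.
Isothermal: T stays 526 K; PV = const ⇒ V₂ = 182 L, P₂ = 95.2 kPa.
ΔU = 0 (ideal gas, T constant).
W = nRT ln(V₂/V₁) = 3.96×8.314×526×ln(5.99) = 31000 J.
Q = ΔU + W = 31000 J.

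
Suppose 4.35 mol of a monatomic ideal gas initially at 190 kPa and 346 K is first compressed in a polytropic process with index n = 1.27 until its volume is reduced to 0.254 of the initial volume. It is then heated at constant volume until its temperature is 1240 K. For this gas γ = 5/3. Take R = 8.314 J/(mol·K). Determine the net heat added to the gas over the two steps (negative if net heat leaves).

V₁ = nRT₁/P₁ = 4.35×8.314×346/190 = 65.9 L.
Step 1 — Polytropic n=1.27: T₂ = T₁(V₁/V₂)^(n−1) = 346×(3.94)^0.27 = 501 K; P₂ = P₁(V₁/V₂)^n = 1080 kPa.
W = (P₁V₁−P₂V₂)/(n−1) = (190×65.9−1080×16.7)/0.27 = -20800 J.
ΔU = nCvΔT = 4.35×12.5×(501−346) = 8400 J.
Q = ΔU + W = -12300 J.
State after step 1: P = 1080 kPa, V = 16.7 L, T = 501 K.
Step 2 — Isochoric: V stays 16.7 L; P/T = const ⇒ T₂ = 1240 K, P₂ = 2680 kPa.
W = 0 (no volume change).
ΔU = nCvΔT = 4.35×12.5×(1240−501) = 40100 J.
Q = ΔU = 40100 J.
Net over both steps: W = -20800 J, Q = 27700 J, ΔU = 48500 J.

27700 J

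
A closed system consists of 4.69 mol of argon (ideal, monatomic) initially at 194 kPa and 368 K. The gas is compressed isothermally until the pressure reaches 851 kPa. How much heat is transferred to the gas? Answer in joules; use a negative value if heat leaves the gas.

-21200 J

V₁ = nRT₁/P₁ = 4.69×8.314×368/194 = 74.0 L.
Isothermal: T stays 368 K; PV = const ⇒ V₂ = 16.9 L, P₂ = 851 kPa.
ΔU = 0 (ideal gas, T constant).
W = nRT ln(V₂/V₁) = 4.69×8.314×368×ln(0.228) = -21200 J.
Q = ΔU + W = -21200 J.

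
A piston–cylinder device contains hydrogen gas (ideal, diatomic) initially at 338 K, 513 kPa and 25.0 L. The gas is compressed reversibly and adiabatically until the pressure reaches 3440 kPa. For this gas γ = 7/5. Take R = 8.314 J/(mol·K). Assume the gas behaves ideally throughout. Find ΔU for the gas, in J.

n = P₁V₁/(RT₁) = 513×25.0/(8.314×338) = 4.56 mol.
Adiabatic: T₂/T₁ = (P₂/P₁)^((γ−1)/γ) ⇒ T₂ = 338×(6.71)^0.286 = 582 K; V₂ = 6.42 L.
For an ideal gas ΔU = nCvΔT with Cv = (5/2)R = 20.8 J/(mol·K).
ΔU = 4.56×20.8×(582−338) = 23200 J.

23200 J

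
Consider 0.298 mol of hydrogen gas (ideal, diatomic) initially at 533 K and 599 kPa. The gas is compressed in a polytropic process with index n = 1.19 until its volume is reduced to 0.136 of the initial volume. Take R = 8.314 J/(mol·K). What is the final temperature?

779 K

V₁ = nRT₁/P₁ = 0.298×8.314×533/599 = 2.20 L.
Polytropic n=1.19: T₂ = T₁(V₁/V₂)^(n−1) = 533×(7.35)^0.19 = 779 K; P₂ = P₁(V₁/V₂)^n = 6430 kPa.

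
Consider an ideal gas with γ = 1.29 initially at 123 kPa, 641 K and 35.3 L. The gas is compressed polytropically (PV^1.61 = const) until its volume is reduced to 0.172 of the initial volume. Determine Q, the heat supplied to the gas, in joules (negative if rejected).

15100 J

n = P₁V₁/(RT₁) = 123×35.3/(8.314×641) = 0.815 mol.
Polytropic n=1.61: T₂ = T₁(V₁/V₂)^(n−1) = 641×(5.81)^0.61 = 1880 K; P₂ = P₁(V₁/V₂)^n = 2090 kPa.
W = (P₁V₁−P₂V₂)/(n−1) = (123×35.3−2090×6.07)/0.61 = -13700 J.
ΔU = nCvΔT = 0.815×28.7×(1880−641) = 28800 J.
Q = ΔU + W = 15100 J.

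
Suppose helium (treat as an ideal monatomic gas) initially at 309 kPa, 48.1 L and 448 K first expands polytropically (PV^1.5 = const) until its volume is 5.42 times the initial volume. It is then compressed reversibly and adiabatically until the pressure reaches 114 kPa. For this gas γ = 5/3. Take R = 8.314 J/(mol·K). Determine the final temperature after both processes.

356 K

n = P₁V₁/(RT₁) = 309×48.1/(8.314×448) = 3.99 mol.
Step 1 — Polytropic n=1.5: T₂ = T₁(V₁/V₂)^(n−1) = 448×(0.185)^0.50 = 192 K; P₂ = P₁(V₁/V₂)^n = 24.5 kPa.
W = (P₁V₁−P₂V₂)/(n−1) = (309×48.1−24.5×261)/0.50 = 17000 J.
ΔU = nCvΔT = 3.99×12.5×(192−448) = -12700 J.
Q = ΔU + W = 4240 J.
State after step 1: P = 24.5 kPa, V = 261 L, T = 192 K.
Step 2 — Adiabatic: T₂/T₁ = (P₂/P₁)^((γ−1)/γ) ⇒ T₂ = 192×(4.66)^0.400 = 356 K; V₂ = 104 L.
ΔU = nCvΔT = 3.99×12.5×(356−192) = 8140 J.
Q = 0 for an adiabatic process, so W = −ΔU = -8140 J.
Net over both steps: W = 8820 J, Q = 4240 J, ΔU = -4580 J.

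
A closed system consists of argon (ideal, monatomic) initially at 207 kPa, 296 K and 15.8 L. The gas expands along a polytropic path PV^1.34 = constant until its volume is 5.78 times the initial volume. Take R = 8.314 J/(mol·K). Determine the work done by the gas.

4320 J

n = P₁V₁/(RT₁) = 207×15.8/(8.314×296) = 1.33 mol.
Polytropic n=1.34: T₂ = T₁(V₁/V₂)^(n−1) = 296×(0.173)^0.34 = 163 K; P₂ = P₁(V₁/V₂)^n = 19.7 kPa.
W = (P₁V₁−P₂V₂)/(n−1) = (207×15.8−19.7×91.3)/0.34 = 4320 J.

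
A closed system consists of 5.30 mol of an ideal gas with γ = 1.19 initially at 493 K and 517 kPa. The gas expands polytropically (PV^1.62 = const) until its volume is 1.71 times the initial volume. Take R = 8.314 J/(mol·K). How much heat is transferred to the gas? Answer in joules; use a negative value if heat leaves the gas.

-22400 J

V₁ = nRT₁/P₁ = 5.30×8.314×493/517 = 42.0 L.
Polytropic n=1.62: T₂ = T₁(V₁/V₂)^(n−1) = 493×(0.585)^0.62 = 353 K; P₂ = P₁(V₁/V₂)^n = 217 kPa.
W = (P₁V₁−P₂V₂)/(n−1) = (517×42.0−217×71.9)/0.62 = 9910 J.
ΔU = nCvΔT = 5.30×43.8×(353−493) = -32400 J.
Q = ΔU + W = -22400 J.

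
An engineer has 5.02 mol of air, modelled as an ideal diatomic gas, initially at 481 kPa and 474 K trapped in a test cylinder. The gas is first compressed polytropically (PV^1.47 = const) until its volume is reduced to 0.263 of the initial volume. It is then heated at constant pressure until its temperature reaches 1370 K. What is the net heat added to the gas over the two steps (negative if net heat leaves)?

V₁ = nRT₁/P₁ = 5.02×8.314×474/481 = 41.1 L.
Step 1 — Polytropic n=1.47: T₂ = T₁(V₁/V₂)^(n−1) = 474×(3.80)^0.47 = 888 K; P₂ = P₁(V₁/V₂)^n = 3430 kPa.
W = (P₁V₁−P₂V₂)/(n−1) = (481×41.1−3430×10.8)/0.47 = -36800 J.
ΔU = nCvΔT = 5.02×20.8×(888−474) = 43200 J.
Q = ΔU + W = 6430 J.
State after step 1: P = 3430 kPa, V = 10.8 L, T = 888 K.
Step 2 — Isobaric: P stays 3430 kPa; V/T = const ⇒ T₂ = 1370 K, V₂ = 16.7 L.
W = PΔV = 3430×(16.7−10.8) kPa·L = 20100 J.
ΔU = nCvΔT = 5.02×20.8×(1370−888) = 50300 J.
Q = ΔU + W = nCpΔT = 70400 J.
Net over both steps: W = -16600 J, Q = 76800 J, ΔU = 93500 J.

76800 J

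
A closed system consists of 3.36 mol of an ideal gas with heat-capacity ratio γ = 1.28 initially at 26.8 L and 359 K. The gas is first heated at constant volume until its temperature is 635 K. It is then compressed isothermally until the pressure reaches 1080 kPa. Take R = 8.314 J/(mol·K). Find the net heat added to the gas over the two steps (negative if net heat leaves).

18900 J

P₁ = nRT₁/V₁ = 3.36×8.314×359/26.8 = 374 kPa.
Step 1 — Isochoric: V stays 26.8 L; P/T = const ⇒ T₂ = 635 K, P₂ = 662 kPa.
W = 0 (no volume change).
ΔU = nCvΔT = 3.36×29.7×(635−359) = 27500 J.
Q = ΔU = 27500 J.
State after step 1: P = 662 kPa, V = 26.8 L, T = 635 K.
Step 2 — Isothermal: T stays 635 K; PV = const ⇒ V₂ = 16.4 L, P₂ = 1080 kPa.
ΔU = 0 (ideal gas, T constant).
W = nRT ln(V₂/V₁) = 3.36×8.314×635×ln(0.613) = -8690 J.
Q = ΔU + W = -8690 J.
Net over both steps: W = -8690 J, Q = 18900 J, ΔU = 27500 J.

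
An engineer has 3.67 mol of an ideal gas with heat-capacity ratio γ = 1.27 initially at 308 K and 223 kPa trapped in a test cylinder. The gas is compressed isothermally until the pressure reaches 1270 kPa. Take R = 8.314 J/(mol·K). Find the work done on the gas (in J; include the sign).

16300 J

V₁ = nRT₁/P₁ = 3.67×8.314×308/223 = 42.1 L.
Isothermal: T stays 308 K; PV = const ⇒ V₂ = 7.40 L, P₂ = 1270 kPa.
W = nRT ln(V₂/V₁) = 3.67×8.314×308×ln(0.176) = -16300 J.
Work done on the gas = −W_by = 16300 J.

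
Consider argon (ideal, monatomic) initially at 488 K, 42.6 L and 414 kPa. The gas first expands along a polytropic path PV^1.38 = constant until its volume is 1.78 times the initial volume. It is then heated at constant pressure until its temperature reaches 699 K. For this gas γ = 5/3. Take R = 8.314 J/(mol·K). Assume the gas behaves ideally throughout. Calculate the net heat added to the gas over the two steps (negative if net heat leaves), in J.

n = P₁V₁/(RT₁) = 414×42.6/(8.314×488) = 4.35 mol.
Step 1 — Polytropic n=1.38: T₂ = T₁(V₁/V₂)^(n−1) = 488×(0.562)^0.38 = 392 K; P₂ = P₁(V₁/V₂)^n = 187 kPa.
W = (P₁V₁−P₂V₂)/(n−1) = (414×42.6−187×75.8)/0.38 = 9130 J.
ΔU = nCvΔT = 4.35×12.5×(392−488) = -5210 J.
Q = ΔU + W = 3930 J.
State after step 1: P = 187 kPa, V = 75.8 L, T = 392 K.
Step 2 — Isobaric: P stays 187 kPa; V/T = const ⇒ T₂ = 699 K, V₂ = 135 L.
W = PΔV = 187×(135−75.8) kPa·L = 11100 J.
ΔU = nCvΔT = 4.35×12.5×(699−392) = 16600 J.
Q = ΔU + W = nCpΔT = 27700 J.
Net over both steps: W = 20200 J, Q = 31700 J, ΔU = 11400 J.

31700 J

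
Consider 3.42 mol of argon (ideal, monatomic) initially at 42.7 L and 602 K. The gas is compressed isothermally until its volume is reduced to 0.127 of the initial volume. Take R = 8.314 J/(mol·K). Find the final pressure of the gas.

3160 kPa

P₁ = nRT₁/V₁ = 3.42×8.314×602/42.7 = 401 kPa.
Isothermal: T stays 602 K; PV = const ⇒ V₂ = 5.42 L, P₂ = 3160 kPa.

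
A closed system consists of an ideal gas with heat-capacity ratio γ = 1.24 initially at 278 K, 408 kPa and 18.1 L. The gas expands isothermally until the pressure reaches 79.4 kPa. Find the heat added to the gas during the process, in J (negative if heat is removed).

n = P₁V₁/(RT₁) = 408×18.1/(8.314×278) = 3.20 mol.
Isothermal: T stays 278 K; PV = const ⇒ V₂ = 93.0 L, P₂ = 79.4 kPa.
ΔU = 0 (ideal gas, T constant).
W = nRT ln(V₂/V₁) = 3.20×8.314×278×ln(5.14) = 12100 J.
Q = ΔU + W = 12100 J.

12100 J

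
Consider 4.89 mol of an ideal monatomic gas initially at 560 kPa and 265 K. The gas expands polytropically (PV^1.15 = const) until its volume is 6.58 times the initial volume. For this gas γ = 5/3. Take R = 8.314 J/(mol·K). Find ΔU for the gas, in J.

V₁ = nRT₁/P₁ = 4.89×8.314×265/560 = 19.2 L.
Polytropic n=1.15: T₂ = T₁(V₁/V₂)^(n−1) = 265×(0.152)^0.15 = 200 K; P₂ = P₁(V₁/V₂)^n = 64.2 kPa.
For an ideal gas ΔU = nCvΔT with Cv = (3/2)R = 12.5 J/(mol·K).
ΔU = 4.89×12.5×(200−265) = -3980 J.

-3980 J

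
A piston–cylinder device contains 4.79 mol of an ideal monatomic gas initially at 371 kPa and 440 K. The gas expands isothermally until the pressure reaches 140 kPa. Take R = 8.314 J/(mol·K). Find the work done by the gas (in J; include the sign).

V₁ = nRT₁/P₁ = 4.79×8.314×440/371 = 47.2 L.
Isothermal: T stays 440 K; PV = const ⇒ V₂ = 125 L, P₂ = 140 kPa.
W = nRT ln(V₂/V₁) = 4.79×8.314×440×ln(2.65) = 17100 J.

17100 J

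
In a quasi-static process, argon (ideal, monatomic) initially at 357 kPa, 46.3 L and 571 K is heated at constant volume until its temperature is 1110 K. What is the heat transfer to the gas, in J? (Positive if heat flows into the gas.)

23400 J

n = P₁V₁/(RT₁) = 357×46.3/(8.314×571) = 3.48 mol.
Isochoric: V stays 46.3 L; P/T = const ⇒ T₂ = 1110 K, P₂ = 694 kPa.
W = 0 (no volume change).
ΔU = nCvΔT = 3.48×12.5×(1110−571) = 23400 J.
Q = ΔU = 23400 J.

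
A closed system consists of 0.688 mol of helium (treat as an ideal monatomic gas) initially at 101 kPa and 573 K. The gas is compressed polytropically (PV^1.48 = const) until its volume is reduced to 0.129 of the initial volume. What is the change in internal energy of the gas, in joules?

V₁ = nRT₁/P₁ = 0.688×8.314×573/101 = 32.5 L.
Polytropic n=1.48: T₂ = T₁(V₁/V₂)^(n−1) = 573×(7.75)^0.48 = 1530 K; P₂ = P₁(V₁/V₂)^n = 2090 kPa.
For an ideal gas ΔU = nCvΔT with Cv = (3/2)R = 12.5 J/(mol·K).
ΔU = 0.688×12.5×(1530−573) = 8220 J.

8220 J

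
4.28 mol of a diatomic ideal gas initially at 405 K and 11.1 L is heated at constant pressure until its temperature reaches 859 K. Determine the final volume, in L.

P₁ = nRT₁/V₁ = 4.28×8.314×405/11.1 = 1300 kPa.
Isobaric: P stays 1300 kPa; V/T = const ⇒ T₂ = 859 K, V₂ = 23.5 L.

23.5 L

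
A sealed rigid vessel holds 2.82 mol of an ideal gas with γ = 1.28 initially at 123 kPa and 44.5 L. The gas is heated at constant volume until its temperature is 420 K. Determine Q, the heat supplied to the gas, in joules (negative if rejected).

15600 J

T₁ = P₁V₁/(nR) = 123×44.5/(2.82×8.314) = 233 K.
Isochoric: V stays 44.5 L; P/T = const ⇒ T₂ = 420 K, P₂ = 221 kPa.
W = 0 (no volume change).
ΔU = nCvΔT = 2.82×29.7×(420−233) = 15600 J.
Q = ΔU = 15600 J.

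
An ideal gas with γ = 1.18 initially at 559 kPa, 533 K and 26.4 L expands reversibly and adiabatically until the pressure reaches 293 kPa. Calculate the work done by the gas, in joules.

n = P₁V₁/(RT₁) = 559×26.4/(8.314×533) = 3.33 mol.
Adiabatic: T₂/T₁ = (P₂/P₁)^((γ−1)/γ) ⇒ T₂ = 533×(0.524)^0.153 = 483 K; V₂ = 45.6 L.
ΔU = nCvΔT = 3.33×46.2×(483−533) = -7690 J.
Q = 0 for an adiabatic process, so W = −ΔU = 7690 J.

7690 J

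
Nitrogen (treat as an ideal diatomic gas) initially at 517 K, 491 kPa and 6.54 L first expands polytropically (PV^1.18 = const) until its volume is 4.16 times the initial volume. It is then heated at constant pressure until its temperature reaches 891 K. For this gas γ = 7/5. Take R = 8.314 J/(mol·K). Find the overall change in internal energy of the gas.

5810 J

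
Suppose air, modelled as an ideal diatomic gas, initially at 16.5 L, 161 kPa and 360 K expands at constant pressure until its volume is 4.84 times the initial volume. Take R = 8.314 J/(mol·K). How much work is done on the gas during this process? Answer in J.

-10200 J

n = P₁V₁/(RT₁) = 161×16.5/(8.314×360) = 0.888 mol.
Isobaric: P stays 161 kPa; V/T = const ⇒ T₂ = 1740 K, V₂ = 79.9 L.
W = PΔV = 161×(79.9−16.5) kPa·L = 10200 J.
Work done on the gas = −W_by = -10200 J.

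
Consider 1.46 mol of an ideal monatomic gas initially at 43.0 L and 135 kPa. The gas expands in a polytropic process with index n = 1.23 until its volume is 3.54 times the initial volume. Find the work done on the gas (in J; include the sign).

-6370 J

T₁ = P₁V₁/(nR) = 135×43.0/(1.46×8.314) = 478 K.
Polytropic n=1.23: T₂ = T₁(V₁/V₂)^(n−1) = 478×(0.282)^0.23 = 358 K; P₂ = P₁(V₁/V₂)^n = 28.5 kPa.
W = (P₁V₁−P₂V₂)/(n−1) = (135×43.0−28.5×152)/0.23 = 6370 J.
Work done on the gas = −W_by = -6370 J.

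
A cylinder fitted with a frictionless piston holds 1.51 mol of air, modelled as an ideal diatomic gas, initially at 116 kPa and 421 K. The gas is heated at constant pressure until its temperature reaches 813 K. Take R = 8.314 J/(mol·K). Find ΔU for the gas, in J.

12300 J

V₁ = nRT₁/P₁ = 1.51×8.314×421/116 = 45.6 L.
Isobaric: P stays 116 kPa; V/T = const ⇒ T₂ = 813 K, V₂ = 88.0 L.
For an ideal gas ΔU = nCvΔT with Cv = (5/2)R = 20.8 J/(mol·K).
ΔU = 1.51×20.8×(813−421) = 12300 J.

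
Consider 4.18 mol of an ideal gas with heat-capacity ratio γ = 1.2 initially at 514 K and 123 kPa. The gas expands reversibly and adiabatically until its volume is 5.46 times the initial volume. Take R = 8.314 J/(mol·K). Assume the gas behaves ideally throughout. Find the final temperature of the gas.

366 K

V₁ = nRT₁/P₁ = 4.18×8.314×514/123 = 145 L.
Adiabatic: TV^(γ−1) = const ⇒ T₂ = 514×(0.183)^0.200 = 366 K; PV^γ = const ⇒ P₂ = 16.0 kPa.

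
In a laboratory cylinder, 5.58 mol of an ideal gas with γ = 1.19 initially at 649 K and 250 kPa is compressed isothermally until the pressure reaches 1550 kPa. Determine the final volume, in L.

19.4 L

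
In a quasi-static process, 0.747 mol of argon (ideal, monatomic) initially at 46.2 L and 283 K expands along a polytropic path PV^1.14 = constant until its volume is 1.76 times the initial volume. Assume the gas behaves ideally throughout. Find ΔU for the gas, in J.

-201 J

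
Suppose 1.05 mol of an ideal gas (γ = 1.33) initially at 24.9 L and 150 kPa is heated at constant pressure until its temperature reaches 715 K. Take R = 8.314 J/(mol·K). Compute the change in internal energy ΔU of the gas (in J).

7600 J

T₁ = P₁V₁/(nR) = 150×24.9/(1.05×8.314) = 428 K.
Isobaric: P stays 150 kPa; V/T = const ⇒ T₂ = 715 K, V₂ = 41.6 L.
For an ideal gas ΔU = nCvΔT with Cv = R/(γ−1) = 25.2 J/(mol·K).
ΔU = 1.05×25.2×(715−428) = 7600 J.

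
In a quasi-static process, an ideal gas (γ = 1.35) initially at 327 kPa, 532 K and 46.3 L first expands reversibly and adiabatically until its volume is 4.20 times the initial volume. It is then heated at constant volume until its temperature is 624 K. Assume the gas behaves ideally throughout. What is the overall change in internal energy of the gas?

7480 J

n = P₁V₁/(RT₁) = 327×46.3/(8.314×532) = 3.42 mol.
Step 1 — Adiabatic: TV^(γ−1) = const ⇒ T₂ = 532×(0.238)^0.350 = 322 K; PV^γ = const ⇒ P₂ = 47.1 kPa.
ΔU = nCvΔT = 3.42×23.8×(322−532) = -17100 J.
Q = 0 for an adiabatic process, so W = −ΔU = 17100 J.
State after step 1: P = 47.1 kPa, V = 194 L, T = 322 K.
Step 2 — Isochoric: V stays 194 L; P/T = const ⇒ T₂ = 624 K, P₂ = 91.3 kPa.
W = 0 (no volume change).
ΔU = nCvΔT = 3.42×23.8×(624−322) = 24600 J.
Q = ΔU = 24600 J.
Net over both steps: W = 17100 J, Q = 24600 J, ΔU = 7480 J.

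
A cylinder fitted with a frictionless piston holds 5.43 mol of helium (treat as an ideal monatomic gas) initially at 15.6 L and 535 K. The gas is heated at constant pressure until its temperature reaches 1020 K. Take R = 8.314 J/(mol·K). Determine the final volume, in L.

29.7 L

P₁ = nRT₁/V₁ = 5.43×8.314×535/15.6 = 1550 kPa.
Isobaric: P stays 1550 kPa; V/T = const ⇒ T₂ = 1020 K, V₂ = 29.7 L.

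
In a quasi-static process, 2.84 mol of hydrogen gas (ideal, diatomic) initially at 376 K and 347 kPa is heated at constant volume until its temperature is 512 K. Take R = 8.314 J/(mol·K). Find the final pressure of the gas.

V₁ = nRT₁/P₁ = 2.84×8.314×376/347 = 25.6 L.
Isochoric: V stays 25.6 L; P/T = const ⇒ T₂ = 512 K, P₂ = 473 kPa.

473 kPa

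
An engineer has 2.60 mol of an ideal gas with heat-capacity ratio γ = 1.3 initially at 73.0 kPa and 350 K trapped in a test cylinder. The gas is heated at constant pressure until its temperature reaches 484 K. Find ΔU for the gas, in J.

V₁ = nRT₁/P₁ = 2.60×8.314×350/73.0 = 104 L.
Isobaric: P stays 73.0 kPa; V/T = const ⇒ T₂ = 484 K, V₂ = 143 L.
For an ideal gas ΔU = nCvΔT with Cv = R/(γ−1) = 27.7 J/(mol·K).
ΔU = 2.60×27.7×(484−350) = 9660 J.

9660 J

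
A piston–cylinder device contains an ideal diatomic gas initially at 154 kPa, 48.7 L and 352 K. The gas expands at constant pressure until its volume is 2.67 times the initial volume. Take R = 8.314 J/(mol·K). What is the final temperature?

Isobaric: P stays 154 kPa; V/T = const ⇒ T₂ = 940 K, V₂ = 130 L.

940 K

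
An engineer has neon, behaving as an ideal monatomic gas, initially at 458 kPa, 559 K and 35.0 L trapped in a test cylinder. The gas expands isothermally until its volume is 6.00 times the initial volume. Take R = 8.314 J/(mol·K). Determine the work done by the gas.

n = P₁V₁/(RT₁) = 458×35.0/(8.314×559) = 3.45 mol.
Isothermal: T stays 559 K; PV = const ⇒ V₂ = 210 L, P₂ = 76.3 kPa.
W = nRT ln(V₂/V₁) = 3.45×8.314×559×ln(6.00) = 28700 J.

28700 J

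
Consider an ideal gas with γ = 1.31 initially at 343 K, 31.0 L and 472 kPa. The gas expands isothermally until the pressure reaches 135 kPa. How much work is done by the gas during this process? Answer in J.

n = P₁V₁/(RT₁) = 472×31.0/(8.314×343) = 5.13 mol.
Isothermal: T stays 343 K; PV = const ⇒ V₂ = 108 L, P₂ = 135 kPa.
W = nRT ln(V₂/V₁) = 5.13×8.314×343×ln(3.50) = 18300 J.

18300 J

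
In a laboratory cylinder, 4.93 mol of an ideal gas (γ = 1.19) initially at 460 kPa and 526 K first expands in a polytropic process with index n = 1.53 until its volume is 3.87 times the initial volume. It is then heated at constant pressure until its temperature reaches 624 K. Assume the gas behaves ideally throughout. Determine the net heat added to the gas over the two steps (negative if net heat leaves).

57000 J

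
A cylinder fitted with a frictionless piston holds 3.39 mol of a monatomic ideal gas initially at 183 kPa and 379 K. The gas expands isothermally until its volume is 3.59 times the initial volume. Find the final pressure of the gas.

V₁ = nRT₁/P₁ = 3.39×8.314×379/183 = 58.4 L.
Isothermal: T stays 379 K; PV = const ⇒ V₂ = 210 L, P₂ = 51.0 kPa.

51.0 kPa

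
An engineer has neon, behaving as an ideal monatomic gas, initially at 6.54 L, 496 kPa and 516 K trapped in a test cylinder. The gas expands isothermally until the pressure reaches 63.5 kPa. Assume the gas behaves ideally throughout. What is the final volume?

51.1 L

Isothermal: T stays 516 K; PV = const ⇒ V₂ = 51.1 L, P₂ = 63.5 kPa.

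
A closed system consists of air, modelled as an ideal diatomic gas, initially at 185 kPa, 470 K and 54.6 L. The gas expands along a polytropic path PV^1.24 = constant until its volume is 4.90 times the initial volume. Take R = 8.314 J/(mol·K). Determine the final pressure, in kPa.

Polytropic n=1.24: T₂ = T₁(V₁/V₂)^(n−1) = 470×(0.204)^0.24 = 321 K; P₂ = P₁(V₁/V₂)^n = 25.8 kPa.

25.8 kPa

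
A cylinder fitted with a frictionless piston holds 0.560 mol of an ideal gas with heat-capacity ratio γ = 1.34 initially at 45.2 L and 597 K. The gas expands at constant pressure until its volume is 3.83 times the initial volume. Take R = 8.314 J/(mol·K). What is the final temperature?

2290 K

P₁ = nRT₁/V₁ = 0.560×8.314×597/45.2 = 61.5 kPa.
Isobaric: P stays 61.5 kPa; V/T = const ⇒ T₂ = 2290 K, V₂ = 173 L.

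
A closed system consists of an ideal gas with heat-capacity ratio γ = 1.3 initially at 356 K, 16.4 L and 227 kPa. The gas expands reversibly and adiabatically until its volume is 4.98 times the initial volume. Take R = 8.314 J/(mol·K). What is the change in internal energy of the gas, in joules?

n = P₁V₁/(RT₁) = 227×16.4/(8.314×356) = 1.26 mol.
Adiabatic: TV^(γ−1) = const ⇒ T₂ = 356×(0.201)^0.300 = 220 K; PV^γ = const ⇒ P₂ = 28.2 kPa.
For an ideal gas ΔU = nCvΔT with Cv = R/(γ−1) = 27.7 J/(mol·K).
ΔU = 1.26×27.7×(220−356) = -4740 J.

-4740 J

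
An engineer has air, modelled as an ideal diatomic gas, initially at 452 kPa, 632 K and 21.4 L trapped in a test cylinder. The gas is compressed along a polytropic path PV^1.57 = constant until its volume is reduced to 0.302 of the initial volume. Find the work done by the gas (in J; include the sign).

n = P₁V₁/(RT₁) = 452×21.4/(8.314×632) = 1.84 mol.
Polytropic n=1.57: T₂ = T₁(V₁/V₂)^(n−1) = 632×(3.31)^0.57 = 1250 K; P₂ = P₁(V₁/V₂)^n = 2960 kPa.
W = (P₁V₁−P₂V₂)/(n−1) = (452×21.4−2960×6.46)/0.57 = -16600 J.

-16600 J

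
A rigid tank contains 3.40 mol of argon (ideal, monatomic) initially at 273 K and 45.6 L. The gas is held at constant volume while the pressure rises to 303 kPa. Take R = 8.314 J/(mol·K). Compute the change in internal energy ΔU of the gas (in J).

9150 J

P₁ = nRT₁/V₁ = 3.40×8.314×273/45.6 = 169 kPa.
Isochoric: V stays 45.6 L; P/T = const ⇒ T₂ = 489 K, P₂ = 303 kPa.
For an ideal gas ΔU = nCvΔT with Cv = (3/2)R = 12.5 J/(mol·K).
ΔU = 3.40×12.5×(489−273) = 9150 J.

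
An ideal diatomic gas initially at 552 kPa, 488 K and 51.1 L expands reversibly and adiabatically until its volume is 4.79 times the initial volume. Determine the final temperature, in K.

Adiabatic: TV^(γ−1) = const ⇒ T₂ = 488×(0.209)^0.400 = 261 K; PV^γ = const ⇒ P₂ = 61.6 kPa.

261 K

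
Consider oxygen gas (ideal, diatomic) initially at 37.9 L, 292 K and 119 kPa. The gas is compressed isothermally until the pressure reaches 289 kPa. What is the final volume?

15.6 L

Isothermal: T stays 292 K; PV = const ⇒ V₂ = 15.6 L, P₂ = 289 kPa.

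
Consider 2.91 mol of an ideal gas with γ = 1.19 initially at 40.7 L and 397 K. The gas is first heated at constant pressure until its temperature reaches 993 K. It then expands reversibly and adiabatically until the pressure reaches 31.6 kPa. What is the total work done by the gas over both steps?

P₁ = nRT₁/V₁ = 2.91×8.314×397/40.7 = 236 kPa.
Step 1 — Isobaric: P stays 236 kPa; V/T = const ⇒ T₂ = 993 K, V₂ = 102 L.
W = PΔV = 236×(102−40.7) kPa·L = 14400 J.
ΔU = nCvΔT = 2.91×43.8×(993−397) = 75900 J.
Q = ΔU + W = nCpΔT = 90300 J.
State after step 1: P = 236 kPa, V = 102 L, T = 993 K.
Step 2 — Adiabatic: T₂/T₁ = (P₂/P₁)^((γ−1)/γ) ⇒ T₂ = 993×(0.134)^0.160 = 720 K; V₂ = 551 L.
ΔU = nCvΔT = 2.91×43.8×(720−993) = -34700 J.
Q = 0 for an adiabatic process, so W = −ΔU = 34700 J.
Net over both steps: W = 49100 J, Q = 90300 J, ΔU = 41200 J.

49100 J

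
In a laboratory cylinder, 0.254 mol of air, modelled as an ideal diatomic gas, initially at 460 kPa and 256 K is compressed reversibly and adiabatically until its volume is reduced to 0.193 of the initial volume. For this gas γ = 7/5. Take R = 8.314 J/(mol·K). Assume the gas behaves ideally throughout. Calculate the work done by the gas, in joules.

V₁ = nRT₁/P₁ = 0.254×8.314×256/460 = 1.18 L.
Adiabatic: TV^(γ−1) = const ⇒ T₂ = 256×(5.18)^0.400 = 494 K; PV^γ = const ⇒ P₂ = 4600 kPa.
ΔU = nCvΔT = 0.254×20.8×(494−256) = 1260 J.
Q = 0 for an adiabatic process, so W = −ΔU = -1260 J.

-1260 J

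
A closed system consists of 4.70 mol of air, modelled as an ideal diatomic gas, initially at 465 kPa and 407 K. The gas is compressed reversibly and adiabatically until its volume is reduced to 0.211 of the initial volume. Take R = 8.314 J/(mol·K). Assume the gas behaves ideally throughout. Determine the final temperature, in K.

V₁ = nRT₁/P₁ = 4.70×8.314×407/465 = 34.2 L.
Adiabatic: TV^(γ−1) = const ⇒ T₂ = 407×(4.74)^0.400 = 758 K; PV^γ = const ⇒ P₂ = 4110 kPa.

758 K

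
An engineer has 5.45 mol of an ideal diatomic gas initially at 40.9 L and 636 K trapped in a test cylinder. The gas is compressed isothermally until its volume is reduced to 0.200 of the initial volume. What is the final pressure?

3520 kPa

P₁ = nRT₁/V₁ = 5.45×8.314×636/40.9 = 705 kPa.
Isothermal: T stays 636 K; PV = const ⇒ V₂ = 8.18 L, P₂ = 3520 kPa.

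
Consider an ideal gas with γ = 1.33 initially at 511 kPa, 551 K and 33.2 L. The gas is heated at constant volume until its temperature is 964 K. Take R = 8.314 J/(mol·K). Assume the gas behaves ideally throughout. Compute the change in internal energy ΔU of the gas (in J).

n = P₁V₁/(RT₁) = 511×33.2/(8.314×551) = 3.70 mol.
Isochoric: V stays 33.2 L; P/T = const ⇒ T₂ = 964 K, P₂ = 894 kPa.
For an ideal gas ΔU = nCvΔT with Cv = R/(γ−1) = 25.2 J/(mol·K).
ΔU = 3.70×25.2×(964−551) = 38500 J.

38500 J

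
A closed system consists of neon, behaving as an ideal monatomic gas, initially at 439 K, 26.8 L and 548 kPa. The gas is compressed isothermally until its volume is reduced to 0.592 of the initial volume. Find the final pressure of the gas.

926 kPa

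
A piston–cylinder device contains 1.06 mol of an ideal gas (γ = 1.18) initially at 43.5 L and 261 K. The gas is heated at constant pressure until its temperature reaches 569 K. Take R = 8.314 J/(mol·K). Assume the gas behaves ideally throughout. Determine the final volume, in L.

94.8 L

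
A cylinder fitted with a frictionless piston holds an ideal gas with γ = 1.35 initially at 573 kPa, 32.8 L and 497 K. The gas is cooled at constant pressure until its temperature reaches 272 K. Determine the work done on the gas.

8510 J

n = P₁V₁/(RT₁) = 573×32.8/(8.314×497) = 4.55 mol.
Isobaric: P stays 573 kPa; V/T = const ⇒ T₂ = 272 K, V₂ = 18.0 L.
W = PΔV = 573×(18.0−32.8) kPa·L = -8510 J.
Work done on the gas = −W_by = 8510 J.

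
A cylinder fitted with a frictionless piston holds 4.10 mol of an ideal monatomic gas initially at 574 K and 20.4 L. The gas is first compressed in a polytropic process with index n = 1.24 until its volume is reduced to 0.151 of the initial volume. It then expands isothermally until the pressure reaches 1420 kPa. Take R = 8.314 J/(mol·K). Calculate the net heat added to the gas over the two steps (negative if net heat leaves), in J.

30200 J

P₁ = nRT₁/V₁ = 4.10×8.314×574/20.4 = 959 kPa.
Step 1 — Polytropic n=1.24: T₂ = T₁(V₁/V₂)^(n−1) = 574×(6.62)^0.24 = 904 K; P₂ = P₁(V₁/V₂)^n = 10000 kPa.
W = (P₁V₁−P₂V₂)/(n−1) = (959×20.4−10000×3.08)/0.24 = -46800 J.
ΔU = nCvΔT = 4.10×12.5×(904−574) = 16900 J.
Q = ΔU + W = -30000 J.
State after step 1: P = 10000 kPa, V = 3.08 L, T = 904 K.
Step 2 — Isothermal: T stays 904 K; PV = const ⇒ V₂ = 21.7 L, P₂ = 1420 kPa.
ΔU = 0 (ideal gas, T constant).
W = nRT ln(V₂/V₁) = 4.10×8.314×904×ln(7.04) = 60100 J.
Q = ΔU + W = 60100 J.
Net over both steps: W = 13300 J, Q = 30200 J, ΔU = 16900 J.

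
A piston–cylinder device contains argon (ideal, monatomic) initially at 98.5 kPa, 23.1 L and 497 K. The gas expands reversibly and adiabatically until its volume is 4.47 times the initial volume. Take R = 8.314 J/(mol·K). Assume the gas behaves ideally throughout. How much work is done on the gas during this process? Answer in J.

-2160 J

n = P₁V₁/(RT₁) = 98.5×23.1/(8.314×497) = 0.551 mol.
Adiabatic: TV^(γ−1) = const ⇒ T₂ = 497×(0.224)^0.667 = 183 K; PV^γ = const ⇒ P₂ = 8.12 kPa.
ΔU = nCvΔT = 0.551×12.5×(183−497) = -2160 J.
Q = 0 for an adiabatic process, so W = −ΔU = 2160 J.
Work done on the gas = −W_by = -2160 J.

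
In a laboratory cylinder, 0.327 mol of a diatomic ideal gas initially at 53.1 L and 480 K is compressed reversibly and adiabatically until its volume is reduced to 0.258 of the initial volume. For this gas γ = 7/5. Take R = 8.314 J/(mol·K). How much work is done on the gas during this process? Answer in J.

2350 J

P₁ = nRT₁/V₁ = 0.327×8.314×480/53.1 = 24.6 kPa.
Adiabatic: TV^(γ−1) = const ⇒ T₂ = 480×(3.88)^0.400 = 825 K; PV^γ = const ⇒ P₂ = 164 kPa.
ΔU = nCvΔT = 0.327×20.8×(825−480) = 2350 J.
Q = 0 for an adiabatic process, so W = −ΔU = -2350 J.
Work done on the gas = −W_by = 2350 J.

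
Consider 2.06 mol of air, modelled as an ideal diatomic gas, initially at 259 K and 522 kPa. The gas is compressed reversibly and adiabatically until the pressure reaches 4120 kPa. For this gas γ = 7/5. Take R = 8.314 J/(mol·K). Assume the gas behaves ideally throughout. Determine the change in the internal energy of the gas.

V₁ = nRT₁/P₁ = 2.06×8.314×259/522 = 8.50 L.
Adiabatic: T₂/T₁ = (P₂/P₁)^((γ−1)/γ) ⇒ T₂ = 259×(7.89)^0.286 = 467 K; V₂ = 1.94 L.
For an ideal gas ΔU = nCvΔT with Cv = (5/2)R = 20.8 J/(mol·K).
ΔU = 2.06×20.8×(467−259) = 8920 J.

8920 J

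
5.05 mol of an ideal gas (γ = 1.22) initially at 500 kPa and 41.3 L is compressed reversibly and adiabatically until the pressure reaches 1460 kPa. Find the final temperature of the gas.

T₁ = P₁V₁/(nR) = 500×41.3/(5.05×8.314) = 492 K.
Adiabatic: T₂/T₁ = (P₂/P₁)^((γ−1)/γ) ⇒ T₂ = 492×(2.92)^0.180 = 597 K; V₂ = 17.2 L.

597 K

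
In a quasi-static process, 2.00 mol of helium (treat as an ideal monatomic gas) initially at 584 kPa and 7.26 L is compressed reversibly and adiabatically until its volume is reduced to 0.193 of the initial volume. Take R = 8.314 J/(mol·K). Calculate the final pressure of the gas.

9060 kPa

T₁ = P₁V₁/(nR) = 584×7.26/(2.00×8.314) = 255 K.
Adiabatic: TV^(γ−1) = const ⇒ T₂ = 255×(5.18)^0.667 = 763 K; PV^γ = const ⇒ P₂ = 9060 kPa.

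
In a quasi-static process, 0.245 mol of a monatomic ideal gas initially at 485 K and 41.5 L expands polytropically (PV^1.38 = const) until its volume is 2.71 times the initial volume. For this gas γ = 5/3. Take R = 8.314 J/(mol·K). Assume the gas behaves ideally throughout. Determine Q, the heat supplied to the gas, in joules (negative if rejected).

353 J

P₁ = nRT₁/V₁ = 0.245×8.314×485/41.5 = 23.8 kPa.
Polytropic n=1.38: T₂ = T₁(V₁/V₂)^(n−1) = 485×(0.369)^0.38 = 332 K; P₂ = P₁(V₁/V₂)^n = 6.01 kPa.
W = (P₁V₁−P₂V₂)/(n−1) = (23.8×41.5−6.01×112)/0.38 = 820 J.
ΔU = nCvΔT = 0.245×12.5×(332−485) = -467 J.
Q = ΔU + W = 353 J.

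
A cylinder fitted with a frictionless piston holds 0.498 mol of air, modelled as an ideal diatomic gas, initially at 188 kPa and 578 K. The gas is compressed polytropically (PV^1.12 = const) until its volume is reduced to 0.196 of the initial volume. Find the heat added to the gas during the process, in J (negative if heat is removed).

-3020 J

V₁ = nRT₁/P₁ = 0.498×8.314×578/188 = 12.7 L.
Polytropic n=1.12: T₂ = T₁(V₁/V₂)^(n−1) = 578×(5.10)^0.12 = 703 K; P₂ = P₁(V₁/V₂)^n = 1170 kPa.
W = (P₁V₁−P₂V₂)/(n−1) = (188×12.7−1170×2.49)/0.12 = -4310 J.
ΔU = nCvΔT = 0.498×20.8×(703−578) = 1290 J.
Q = ΔU + W = -3020 J.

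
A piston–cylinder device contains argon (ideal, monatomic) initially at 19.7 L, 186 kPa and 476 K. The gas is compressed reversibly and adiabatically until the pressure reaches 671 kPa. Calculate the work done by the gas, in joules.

n = P₁V₁/(RT₁) = 186×19.7/(8.314×476) = 0.926 mol.
Adiabatic: T₂/T₁ = (P₂/P₁)^((γ−1)/γ) ⇒ T₂ = 476×(3.61)^0.400 = 795 K; V₂ = 9.12 L.
ΔU = nCvΔT = 0.926×12.5×(795−476) = 3690 J.
Q = 0 for an adiabatic process, so W = −ΔU = -3690 J.

-3690 J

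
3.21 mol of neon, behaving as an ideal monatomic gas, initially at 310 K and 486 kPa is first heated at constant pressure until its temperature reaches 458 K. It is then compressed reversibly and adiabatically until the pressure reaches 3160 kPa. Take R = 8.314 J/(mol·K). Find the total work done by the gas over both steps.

-16500 J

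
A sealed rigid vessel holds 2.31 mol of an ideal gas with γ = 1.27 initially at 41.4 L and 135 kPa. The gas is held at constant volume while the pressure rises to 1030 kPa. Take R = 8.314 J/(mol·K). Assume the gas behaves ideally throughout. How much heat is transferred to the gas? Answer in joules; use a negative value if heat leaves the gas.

T₁ = P₁V₁/(nR) = 135×41.4/(2.31×8.314) = 291 K.
Isochoric: V stays 41.4 L; P/T = const ⇒ T₂ = 2220 K, P₂ = 1030 kPa.
W = 0 (no volume change).
ΔU = nCvΔT = 2.31×30.8×(2220−291) = 137000 J.
Q = ΔU = 137000 J.

137000 J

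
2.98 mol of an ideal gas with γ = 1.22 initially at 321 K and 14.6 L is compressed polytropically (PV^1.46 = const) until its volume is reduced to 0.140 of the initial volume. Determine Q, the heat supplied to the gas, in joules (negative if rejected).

27700 J

P₁ = nRT₁/V₁ = 2.98×8.314×321/14.6 = 545 kPa.
Polytropic n=1.46: T₂ = T₁(V₁/V₂)^(n−1) = 321×(7.14)^0.46 = 793 K; P₂ = P₁(V₁/V₂)^n = 9610 kPa.
W = (P₁V₁−P₂V₂)/(n−1) = (545×14.6−9610×2.04)/0.46 = -25400 J.
ΔU = nCvΔT = 2.98×37.8×(793−321) = 53200 J.
Q = ΔU + W = 27700 J.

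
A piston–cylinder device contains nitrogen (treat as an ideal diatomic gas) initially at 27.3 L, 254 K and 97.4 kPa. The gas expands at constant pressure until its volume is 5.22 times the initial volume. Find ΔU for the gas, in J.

n = P₁V₁/(RT₁) = 97.4×27.3/(8.314×254) = 1.26 mol.
Isobaric: P stays 97.4 kPa; V/T = const ⇒ T₂ = 1330 K, V₂ = 143 L.
For an ideal gas ΔU = nCvΔT with Cv = (5/2)R = 20.8 J/(mol·K).
ΔU = 1.26×20.8×(1330−254) = 28100 J.

28100 J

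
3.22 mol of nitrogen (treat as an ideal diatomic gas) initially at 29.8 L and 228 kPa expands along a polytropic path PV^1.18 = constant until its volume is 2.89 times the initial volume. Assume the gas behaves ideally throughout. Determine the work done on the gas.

-6560 J

T₁ = P₁V₁/(nR) = 228×29.8/(3.22×8.314) = 254 K.
Polytropic n=1.18: T₂ = T₁(V₁/V₂)^(n−1) = 254×(0.346)^0.18 = 210 K; P₂ = P₁(V₁/V₂)^n = 65.2 kPa.
W = (P₁V₁−P₂V₂)/(n−1) = (228×29.8−65.2×86.1)/0.18 = 6560 J.
Work done on the gas = −W_by = -6560 J.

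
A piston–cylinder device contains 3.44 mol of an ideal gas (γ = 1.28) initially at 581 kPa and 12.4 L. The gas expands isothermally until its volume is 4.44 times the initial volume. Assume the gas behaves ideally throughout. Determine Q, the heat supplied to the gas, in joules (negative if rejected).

10700 J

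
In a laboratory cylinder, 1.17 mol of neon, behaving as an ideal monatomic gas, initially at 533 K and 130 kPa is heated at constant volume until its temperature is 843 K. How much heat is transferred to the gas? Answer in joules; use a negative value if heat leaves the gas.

V₁ = nRT₁/P₁ = 1.17×8.314×533/130 = 39.9 L.
Isochoric: V stays 39.9 L; P/T = const ⇒ T₂ = 843 K, P₂ = 206 kPa.
W = 0 (no volume change).
ΔU = nCvΔT = 1.17×12.5×(843−533) = 4520 J.
Q = ΔU = 4520 J.

4520 J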